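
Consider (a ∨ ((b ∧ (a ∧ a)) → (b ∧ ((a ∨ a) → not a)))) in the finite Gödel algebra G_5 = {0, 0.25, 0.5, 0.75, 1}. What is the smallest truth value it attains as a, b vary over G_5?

The minimum is attained at a = 0.25, b = 0.25:
  (a ∧ a) = min(0.25, 0.25) = 0.25
  (b ∧ (a ∧ a)) = min(0.25, 0.25) = 0.25
  (a ∨ a) = max(0.25, 0.25) = 0.25
  not a: Gödel ¬ of 0.25 = 0 (operand ≠ 0)
  ((a ∨ a) → not a): 0.25 > 0, so result = 0
  (b ∧ ((a ∨ a) → not a)) = min(0.25, 0) = 0
  ((b ∧ (a ∧ a)) → (b ∧ ((a ∨ a) → not a))): 0.25 > 0, so result = 0
  (a ∨ ((b ∧ (a ∧ a)) → (b ∧ ((a ∨ a) → not a)))) = max(0.25, 0) = 0.25
Checking all 25 assignments confirms none give a value below 0.25.

0.25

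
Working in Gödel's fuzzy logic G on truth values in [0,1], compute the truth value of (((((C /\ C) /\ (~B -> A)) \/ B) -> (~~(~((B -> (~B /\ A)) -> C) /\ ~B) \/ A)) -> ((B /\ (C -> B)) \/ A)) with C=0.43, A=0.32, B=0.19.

1.00

(C /\ C) = min(0.43, 0.43) = 0.43
~B: Gödel ¬ of 0.19 = 0 (operand ≠ 0)
(~B -> A): 0 ≤ 0.32, so result = 1
((C /\ C) /\ (~B -> A)) = min(0.43, 1) = 0.43
(((C /\ C) /\ (~B -> A)) \/ B) = max(0.43, 0.19) = 0.43
~B: Gödel ¬ of 0.19 = 0 (operand ≠ 0)
(~B /\ A) = min(0, 0.32) = 0
(B -> (~B /\ A)): 0.19 > 0, so result = 0
((B -> (~B /\ A)) -> C): 0 ≤ 0.43, so result = 1
~((B -> (~B /\ A)) -> C): Gödel ¬ of 1 = 0 (operand ≠ 0)
~B: Gödel ¬ of 0.19 = 0 (operand ≠ 0)
(~((B -> (~B /\ A)) -> C) /\ ~B) = min(0, 0) = 0
~(~((B -> (~B /\ A)) -> C) /\ ~B): Gödel ¬ of 0 = 1 (operand is 0)
~~(~((B -> (~B /\ A)) -> C) /\ ~B): Gödel ¬ of 1 = 0 (operand ≠ 0)
(~~(~((B -> (~B /\ A)) -> C) /\ ~B) \/ A) = max(0, 0.32) = 0.32
((((C /\ C) /\ (~B -> A)) \/ B) -> (~~(~((B -> (~B /\ A)) -> C) /\ ~B) \/ A)): 0.43 > 0.32, so result = 0.32
(C -> B): 0.43 > 0.19, so result = 0.19
(B /\ (C -> B)) = min(0.19, 0.19) = 0.19
((B /\ (C -> B)) \/ A) = max(0.19, 0.32) = 0.32
(((((C /\ C) /\ (~B -> A)) \/ B) -> (~~(~((B -> (~B /\ A)) -> C) /\ ~B) \/ A)) -> ((B /\ (C -> B)) \/ A)): 0.32 ≤ 0.32, so result = 1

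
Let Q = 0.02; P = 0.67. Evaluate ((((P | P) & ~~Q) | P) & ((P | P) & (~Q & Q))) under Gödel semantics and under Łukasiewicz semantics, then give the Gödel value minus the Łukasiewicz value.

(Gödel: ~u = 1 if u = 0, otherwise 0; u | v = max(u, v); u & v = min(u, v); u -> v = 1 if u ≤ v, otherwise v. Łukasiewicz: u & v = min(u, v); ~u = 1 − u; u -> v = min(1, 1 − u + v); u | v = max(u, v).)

-0.02

Gödel evaluation:
  (P | P) = max(0.67, 0.67) = 0.67
  ~Q: Gödel ¬ of 0.02 = 0 (operand ≠ 0)
  ~~Q: Gödel ¬ of 0 = 1 (operand is 0)
  ((P | P) & ~~Q) = min(0.67, 1) = 0.67
  (((P | P) & ~~Q) | P) = max(0.67, 0.67) = 0.67
  (P | P) = max(0.67, 0.67) = 0.67
  ~Q: Gödel ¬ of 0.02 = 0 (operand ≠ 0)
  (~Q & Q) = min(0, 0.02) = 0
  ((P | P) & (~Q & Q)) = min(0.67, 0) = 0
  ((((P | P) & ~~Q) | P) & ((P | P) & (~Q & Q))) = min(0.67, 0) = 0
  Gödel value = 0
Łukasiewicz evaluation:
  (P | P) = max(0.67, 0.67) = 0.67
  ~Q: Łukasiewicz ¬ gives 1 − 0.02 = 0.98
  ~~Q: Łukasiewicz ¬ gives 1 − 0.98 = 0.02
  ((P | P) & ~~Q) = min(0.67, 0.02) = 0.02
  (((P | P) & ~~Q) | P) = max(0.02, 0.67) = 0.67
  (P | P) = max(0.67, 0.67) = 0.67
  ~Q: Łukasiewicz ¬ gives 1 − 0.02 = 0.98
  (~Q & Q) = min(0.98, 0.02) = 0.02
  ((P | P) & (~Q & Q)) = min(0.67, 0.02) = 0.02
  ((((P | P) & ~~Q) | P) & ((P | P) & (~Q & Q))) = min(0.67, 0.02) = 0.02
  Łukasiewicz value = 0.02
Difference: 0 − 0.02 = -0.02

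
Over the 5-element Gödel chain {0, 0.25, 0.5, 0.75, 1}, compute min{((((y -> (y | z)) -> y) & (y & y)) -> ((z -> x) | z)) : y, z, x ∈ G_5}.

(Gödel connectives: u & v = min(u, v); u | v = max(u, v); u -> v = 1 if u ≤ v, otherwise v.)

The minimum is attained at y = 0.5, z = 0.25, x = 0:
  (y | z) = max(0.5, 0.25) = 0.5
  (y -> (y | z)): 0.5 ≤ 0.5, so result = 1
  ((y -> (y | z)) -> y): 1 > 0.5, so result = 0.5
  (y & y) = min(0.5, 0.5) = 0.5
  (((y -> (y | z)) -> y) & (y & y)) = min(0.5, 0.5) = 0.5
  (z -> x): 0.25 > 0, so result = 0
  ((z -> x) | z) = max(0, 0.25) = 0.25
  ((((y -> (y | z)) -> y) & (y & y)) -> ((z -> x) | z)): 0.5 > 0.25, so result = 0.25
Checking all 125 assignments confirms none give a value below 0.25.

0.25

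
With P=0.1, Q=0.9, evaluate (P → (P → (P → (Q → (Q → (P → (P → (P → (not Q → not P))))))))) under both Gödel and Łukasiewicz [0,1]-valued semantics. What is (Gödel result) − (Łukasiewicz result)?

0.00

Gödel evaluation:
  not Q: Gödel ¬ of 0.9 = 0 (operand ≠ 0)
  not P: Gödel ¬ of 0.1 = 0 (operand ≠ 0)
  (not Q → not P): 0 ≤ 0, so result = 1
  (P → (not Q → not P)): 0.1 ≤ 1, so result = 1
  (P → (P → (not Q → not P))): 0.1 ≤ 1, so result = 1
  (P → (P → (P → (not Q → not P)))): 0.1 ≤ 1, so result = 1
  (Q → (P → (P → (P → (not Q → not P))))): 0.9 ≤ 1, so result = 1
  (Q → (Q → (P → (P → (P → (not Q → not P)))))): 0.9 ≤ 1, so result = 1
  (P → (Q → (Q → (P → (P → (P → (not Q → not P))))))): 0.1 ≤ 1, so result = 1
  (P → (P → (Q → (Q → (P → (P → (P → (not Q → not P)))))))): 0.1 ≤ 1, so result = 1
  (P → (P → (P → (Q → (Q → (P → (P → (P → (not Q → not P))))))))): 0.1 ≤ 1, so result = 1
  Gödel value = 1
Łukasiewicz evaluation:
  not Q: Łukasiewicz ¬ gives 1 − 0.9 = 0.1
  not P: Łukasiewicz ¬ gives 1 − 0.1 = 0.9
  (not Q → not P): min(1, 1 − 0.1 + 0.9) = 1
  (P → (not Q → not P)): min(1, 1 − 0.1 + 1) = 1
  (P → (P → (not Q → not P))): min(1, 1 − 0.1 + 1) = 1
  (P → (P → (P → (not Q → not P)))): min(1, 1 − 0.1 + 1) = 1
  (Q → (P → (P → (P → (not Q → not P))))): min(1, 1 − 0.9 + 1) = 1
  (Q → (Q → (P → (P → (P → (not Q → not P)))))): min(1, 1 − 0.9 + 1) = 1
  (P → (Q → (Q → (P → (P → (P → (not Q → not P))))))): min(1, 1 − 0.1 + 1) = 1
  (P → (P → (Q → (Q → (P → (P → (P → (not Q → not P)))))))): min(1, 1 − 0.1 + 1) = 1
  (P → (P → (P → (Q → (Q → (P → (P → (P → (not Q → not P))))))))): min(1, 1 − 0.1 + 1) = 1
  Łukasiewicz value = 1
Difference: 1 − 1 = 0.00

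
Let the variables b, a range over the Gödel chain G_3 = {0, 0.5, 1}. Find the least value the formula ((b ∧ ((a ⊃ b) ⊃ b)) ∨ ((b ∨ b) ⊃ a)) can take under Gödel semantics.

The minimum is attained at b = 0.5, a = 0:
  (a ⊃ b): 0 ≤ 0.5, so result = 1
  ((a ⊃ b) ⊃ b): 1 > 0.5, so result = 0.5
  (b ∧ ((a ⊃ b) ⊃ b)) = min(0.5, 0.5) = 0.5
  (b ∨ b) = max(0.5, 0.5) = 0.5
  ((b ∨ b) ⊃ a): 0.5 > 0, so result = 0
  ((b ∧ ((a ⊃ b) ⊃ b)) ∨ ((b ∨ b) ⊃ a)) = max(0.5, 0) = 0.5
Checking all 9 assignments confirms none give a value below 0.50.

0.50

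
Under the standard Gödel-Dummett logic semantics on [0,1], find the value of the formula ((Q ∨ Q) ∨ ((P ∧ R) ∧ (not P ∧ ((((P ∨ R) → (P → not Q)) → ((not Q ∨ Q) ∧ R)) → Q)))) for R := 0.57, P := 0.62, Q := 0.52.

(Q ∨ Q) = max(0.52, 0.52) = 0.52
(P ∧ R) = min(0.62, 0.57) = 0.57
not P: Gödel ¬ of 0.62 = 0 (operand ≠ 0)
(P ∨ R) = max(0.62, 0.57) = 0.62
not Q: Gödel ¬ of 0.52 = 0 (operand ≠ 0)
(P → not Q): 0.62 > 0, so result = 0
((P ∨ R) → (P → not Q)): 0.62 > 0, so result = 0
not Q: Gödel ¬ of 0.52 = 0 (operand ≠ 0)
(not Q ∨ Q) = max(0, 0.52) = 0.52
((not Q ∨ Q) ∧ R) = min(0.52, 0.57) = 0.52
(((P ∨ R) → (P → not Q)) → ((not Q ∨ Q) ∧ R)): 0 ≤ 0.52, so result = 1
((((P ∨ R) → (P → not Q)) → ((not Q ∨ Q) ∧ R)) → Q): 1 > 0.52, so result = 0.52
(not P ∧ ((((P ∨ R) → (P → not Q)) → ((not Q ∨ Q) ∧ R)) → Q)) = min(0, 0.52) = 0
((P ∧ R) ∧ (not P ∧ ((((P ∨ R) → (P → not Q)) → ((not Q ∨ Q) ∧ R)) → Q))) = min(0.57, 0) = 0
((Q ∨ Q) ∨ ((P ∧ R) ∧ (not P ∧ ((((P ∨ R) → (P → not Q)) → ((not Q ∨ Q) ∧ R)) → Q)))) = max(0.52, 0) = 0.52

0.52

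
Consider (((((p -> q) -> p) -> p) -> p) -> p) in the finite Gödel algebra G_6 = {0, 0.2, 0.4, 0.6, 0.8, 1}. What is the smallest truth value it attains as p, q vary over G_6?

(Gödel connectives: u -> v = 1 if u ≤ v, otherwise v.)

0.20

The minimum is attained at p = 0.2, q = 0:
  (p -> q): 0.2 > 0, so result = 0
  ((p -> q) -> p): 0 ≤ 0.2, so result = 1
  (((p -> q) -> p) -> p): 1 > 0.2, so result = 0.2
  ((((p -> q) -> p) -> p) -> p): 0.2 ≤ 0.2, so result = 1
  (((((p -> q) -> p) -> p) -> p) -> p): 1 > 0.2, so result = 0.2
Checking all 36 assignments confirms none give a value below 0.20.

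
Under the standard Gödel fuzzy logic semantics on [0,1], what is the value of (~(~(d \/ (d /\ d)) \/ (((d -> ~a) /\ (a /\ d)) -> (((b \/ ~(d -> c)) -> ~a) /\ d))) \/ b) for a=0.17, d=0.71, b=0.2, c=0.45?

(d /\ d) = min(0.71, 0.71) = 0.71
(d \/ (d /\ d)) = max(0.71, 0.71) = 0.71
~(d \/ (d /\ d)): Gödel ¬ of 0.71 = 0 (operand ≠ 0)
~a: Gödel ¬ of 0.17 = 0 (operand ≠ 0)
(d -> ~a): 0.71 > 0, so result = 0
(a /\ d) = min(0.17, 0.71) = 0.17
((d -> ~a) /\ (a /\ d)) = min(0, 0.17) = 0
(d -> c): 0.71 > 0.45, so result = 0.45
~(d -> c): Gödel ¬ of 0.45 = 0 (operand ≠ 0)
(b \/ ~(d -> c)) = max(0.2, 0) = 0.2
~a: Gödel ¬ of 0.17 = 0 (operand ≠ 0)
((b \/ ~(d -> c)) -> ~a): 0.2 > 0, so result = 0
(((b \/ ~(d -> c)) -> ~a) /\ d) = min(0, 0.71) = 0
(((d -> ~a) /\ (a /\ d)) -> (((b \/ ~(d -> c)) -> ~a) /\ d)): 0 ≤ 0, so result = 1
(~(d \/ (d /\ d)) \/ (((d -> ~a) /\ (a /\ d)) -> (((b \/ ~(d -> c)) -> ~a) /\ d))) = max(0, 1) = 1
~(~(d \/ (d /\ d)) \/ (((d -> ~a) /\ (a /\ d)) -> (((b \/ ~(d -> c)) -> ~a) /\ d))): Gödel ¬ of 1 = 0 (operand ≠ 0)
(~(~(d \/ (d /\ d)) \/ (((d -> ~a) /\ (a /\ d)) -> (((b \/ ~(d -> c)) -> ~a) /\ d))) \/ b) = max(0, 0.2) = 0.2

0.20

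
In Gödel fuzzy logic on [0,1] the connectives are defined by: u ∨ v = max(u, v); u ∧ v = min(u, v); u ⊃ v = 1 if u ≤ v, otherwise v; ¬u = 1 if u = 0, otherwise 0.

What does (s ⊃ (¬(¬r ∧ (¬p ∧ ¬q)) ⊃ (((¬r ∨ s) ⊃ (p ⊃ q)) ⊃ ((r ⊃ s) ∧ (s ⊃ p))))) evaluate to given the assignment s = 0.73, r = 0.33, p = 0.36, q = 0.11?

1.00

¬r: Gödel ¬ of 0.33 = 0 (operand ≠ 0)
¬p: Gödel ¬ of 0.36 = 0 (operand ≠ 0)
¬q: Gödel ¬ of 0.11 = 0 (operand ≠ 0)
(¬p ∧ ¬q) = min(0, 0) = 0
(¬r ∧ (¬p ∧ ¬q)) = min(0, 0) = 0
¬(¬r ∧ (¬p ∧ ¬q)): Gödel ¬ of 0 = 1 (operand is 0)
¬r: Gödel ¬ of 0.33 = 0 (operand ≠ 0)
(¬r ∨ s) = max(0, 0.73) = 0.73
(p ⊃ q): 0.36 > 0.11, so result = 0.11
((¬r ∨ s) ⊃ (p ⊃ q)): 0.73 > 0.11, so result = 0.11
(r ⊃ s): 0.33 ≤ 0.73, so result = 1
(s ⊃ p): 0.73 > 0.36, so result = 0.36
((r ⊃ s) ∧ (s ⊃ p)) = min(1, 0.36) = 0.36
(((¬r ∨ s) ⊃ (p ⊃ q)) ⊃ ((r ⊃ s) ∧ (s ⊃ p))): 0.11 ≤ 0.36, so result = 1
(¬(¬r ∧ (¬p ∧ ¬q)) ⊃ (((¬r ∨ s) ⊃ (p ⊃ q)) ⊃ ((r ⊃ s) ∧ (s ⊃ p)))): 1 ≤ 1, so result = 1
(s ⊃ (¬(¬r ∧ (¬p ∧ ¬q)) ⊃ (((¬r ∨ s) ⊃ (p ⊃ q)) ⊃ ((r ⊃ s) ∧ (s ⊃ p))))): 0.73 ≤ 1, so result = 1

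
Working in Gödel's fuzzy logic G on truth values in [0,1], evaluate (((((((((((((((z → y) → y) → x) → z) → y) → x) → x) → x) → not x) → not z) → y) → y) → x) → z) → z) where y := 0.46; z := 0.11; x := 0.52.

(z → y): 0.11 ≤ 0.46, so result = 1
((z → y) → y): 1 > 0.46, so result = 0.46
(((z → y) → y) → x): 0.46 ≤ 0.52, so result = 1
((((z → y) → y) → x) → z): 1 > 0.11, so result = 0.11
(((((z → y) → y) → x) → z) → y): 0.11 ≤ 0.46, so result = 1
((((((z → y) → y) → x) → z) → y) → x): 1 > 0.52, so result = 0.52
(((((((z → y) → y) → x) → z) → y) → x) → x): 0.52 ≤ 0.52, so result = 1
((((((((z → y) → y) → x) → z) → y) → x) → x) → x): 1 > 0.52, so result = 0.52
not x: Gödel ¬ of 0.52 = 0 (operand ≠ 0)
(((((((((z → y) → y) → x) → z) → y) → x) → x) → x) → not x): 0.52 > 0, so result = 0
not z: Gödel ¬ of 0.11 = 0 (operand ≠ 0)
((((((((((z → y) → y) → x) → z) → y) → x) → x) → x) → not x) → not z): 0 ≤ 0, so result = 1
(((((((((((z → y) → y) → x) → z) → y) → x) → x) → x) → not x) → not z) → y): 1 > 0.46, so result = 0.46
((((((((((((z → y) → y) → x) → z) → y) → x) → x) → x) → not x) → not z) → y) → y): 0.46 ≤ 0.46, so result = 1
(((((((((((((z → y) → y) → x) → z) → y) → x) → x) → x) → not x) → not z) → y) → y) → x): 1 > 0.52, so result = 0.52
((((((((((((((z → y) → y) → x) → z) → y) → x) → x) → x) → not x) → not z) → y) → y) → x) → z): 0.52 > 0.11, so result = 0.11
(((((((((((((((z → y) → y) → x) → z) → y) → x) → x) → x) → not x) → not z) → y) → y) → x) → z) → z): 0.11 ≤ 0.11, so result = 1

1.00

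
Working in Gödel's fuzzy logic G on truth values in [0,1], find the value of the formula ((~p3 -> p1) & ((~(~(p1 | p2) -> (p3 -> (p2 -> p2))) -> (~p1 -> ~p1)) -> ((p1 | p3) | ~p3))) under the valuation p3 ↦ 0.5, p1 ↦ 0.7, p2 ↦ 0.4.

~p3: Gödel ¬ of 0.5 = 0 (operand ≠ 0)
(~p3 -> p1): 0 ≤ 0.7, so result = 1
(p1 | p2) = max(0.7, 0.4) = 0.7
~(p1 | p2): Gödel ¬ of 0.7 = 0 (operand ≠ 0)
(p2 -> p2): 0.4 ≤ 0.4, so result = 1
(p3 -> (p2 -> p2)): 0.5 ≤ 1, so result = 1
(~(p1 | p2) -> (p3 -> (p2 -> p2))): 0 ≤ 1, so result = 1
~(~(p1 | p2) -> (p3 -> (p2 -> p2))): Gödel ¬ of 1 = 0 (operand ≠ 0)
~p1: Gödel ¬ of 0.7 = 0 (operand ≠ 0)
~p1: Gödel ¬ of 0.7 = 0 (operand ≠ 0)
(~p1 -> ~p1): 0 ≤ 0, so result = 1
(~(~(p1 | p2) -> (p3 -> (p2 -> p2))) -> (~p1 -> ~p1)): 0 ≤ 1, so result = 1
(p1 | p3) = max(0.7, 0.5) = 0.7
~p3: Gödel ¬ of 0.5 = 0 (operand ≠ 0)
((p1 | p3) | ~p3) = max(0.7, 0) = 0.7
((~(~(p1 | p2) -> (p3 -> (p2 -> p2))) -> (~p1 -> ~p1)) -> ((p1 | p3) | ~p3)): 1 > 0.7, so result = 0.7
((~p3 -> p1) & ((~(~(p1 | p2) -> (p3 -> (p2 -> p2))) -> (~p1 -> ~p1)) -> ((p1 | p3) | ~p3))) = min(1, 0.7) = 0.7

0.70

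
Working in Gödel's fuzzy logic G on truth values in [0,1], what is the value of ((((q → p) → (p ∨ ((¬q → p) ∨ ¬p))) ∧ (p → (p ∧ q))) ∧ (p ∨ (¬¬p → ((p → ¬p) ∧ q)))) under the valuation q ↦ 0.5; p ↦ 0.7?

(q → p): 0.5 ≤ 0.7, so result = 1
¬q: Gödel ¬ of 0.5 = 0 (operand ≠ 0)
(¬q → p): 0 ≤ 0.7, so result = 1
¬p: Gödel ¬ of 0.7 = 0 (operand ≠ 0)
((¬q → p) ∨ ¬p) = max(1, 0) = 1
(p ∨ ((¬q → p) ∨ ¬p)) = max(0.7, 1) = 1
((q → p) → (p ∨ ((¬q → p) ∨ ¬p))): 1 ≤ 1, so result = 1
(p ∧ q) = min(0.7, 0.5) = 0.5
(p → (p ∧ q)): 0.7 > 0.5, so result = 0.5
(((q → p) → (p ∨ ((¬q → p) ∨ ¬p))) ∧ (p → (p ∧ q))) = min(1, 0.5) = 0.5
¬p: Gödel ¬ of 0.7 = 0 (operand ≠ 0)
¬¬p: Gödel ¬ of 0 = 1 (operand is 0)
¬p: Gödel ¬ of 0.7 = 0 (operand ≠ 0)
(p → ¬p): 0.7 > 0, so result = 0
((p → ¬p) ∧ q) = min(0, 0.5) = 0
(¬¬p → ((p → ¬p) ∧ q)): 1 > 0, so result = 0
(p ∨ (¬¬p → ((p → ¬p) ∧ q))) = max(0.7, 0) = 0.7
((((q → p) → (p ∨ ((¬q → p) ∨ ¬p))) ∧ (p → (p ∧ q))) ∧ (p ∨ (¬¬p → ((p → ¬p) ∧ q)))) = min(0.5, 0.7) = 0.5

0.50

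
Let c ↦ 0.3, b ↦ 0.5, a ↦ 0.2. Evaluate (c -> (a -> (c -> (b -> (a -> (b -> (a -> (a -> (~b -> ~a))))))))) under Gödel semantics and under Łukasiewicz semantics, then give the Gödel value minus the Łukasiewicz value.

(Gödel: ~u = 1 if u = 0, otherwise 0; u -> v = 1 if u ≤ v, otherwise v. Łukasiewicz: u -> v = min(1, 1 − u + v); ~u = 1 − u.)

0.00

Gödel evaluation:
  ~b: Gödel ¬ of 0.5 = 0 (operand ≠ 0)
  ~a: Gödel ¬ of 0.2 = 0 (operand ≠ 0)
  (~b -> ~a): 0 ≤ 0, so result = 1
  (a -> (~b -> ~a)): 0.2 ≤ 1, so result = 1
  (a -> (a -> (~b -> ~a))): 0.2 ≤ 1, so result = 1
  (b -> (a -> (a -> (~b -> ~a)))): 0.5 ≤ 1, so result = 1
  (a -> (b -> (a -> (a -> (~b -> ~a))))): 0.2 ≤ 1, so result = 1
  (b -> (a -> (b -> (a -> (a -> (~b -> ~a)))))): 0.5 ≤ 1, so result = 1
  (c -> (b -> (a -> (b -> (a -> (a -> (~b -> ~a))))))): 0.3 ≤ 1, so result = 1
  (a -> (c -> (b -> (a -> (b -> (a -> (a -> (~b -> ~a)))))))): 0.2 ≤ 1, so result = 1
  (c -> (a -> (c -> (b -> (a -> (b -> (a -> (a -> (~b -> ~a))))))))): 0.3 ≤ 1, so result = 1
  Gödel value = 1
Łukasiewicz evaluation:
  ~b: Łukasiewicz ¬ gives 1 − 0.5 = 0.5
  ~a: Łukasiewicz ¬ gives 1 − 0.2 = 0.8
  (~b -> ~a): min(1, 1 − 0.5 + 0.8) = 1
  (a -> (~b -> ~a)): min(1, 1 − 0.2 + 1) = 1
  (a -> (a -> (~b -> ~a))): min(1, 1 − 0.2 + 1) = 1
  (b -> (a -> (a -> (~b -> ~a)))): min(1, 1 − 0.5 + 1) = 1
  (a -> (b -> (a -> (a -> (~b -> ~a))))): min(1, 1 − 0.2 + 1) = 1
  (b -> (a -> (b -> (a -> (a -> (~b -> ~a)))))): min(1, 1 − 0.5 + 1) = 1
  (c -> (b -> (a -> (b -> (a -> (a -> (~b -> ~a))))))): min(1, 1 − 0.3 + 1) = 1
  (a -> (c -> (b -> (a -> (b -> (a -> (a -> (~b -> ~a)))))))): min(1, 1 − 0.2 + 1) = 1
  (c -> (a -> (c -> (b -> (a -> (b -> (a -> (a -> (~b -> ~a))))))))): min(1, 1 − 0.3 + 1) = 1
  Łukasiewicz value = 1
Difference: 1 − 1 = 0.00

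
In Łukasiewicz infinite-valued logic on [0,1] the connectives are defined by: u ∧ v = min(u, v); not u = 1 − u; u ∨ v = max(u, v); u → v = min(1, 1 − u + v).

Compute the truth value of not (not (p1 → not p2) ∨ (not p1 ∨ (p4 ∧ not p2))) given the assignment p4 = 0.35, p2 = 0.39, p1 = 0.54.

0.54

not p2: Łukasiewicz ¬ gives 1 − 0.39 = 0.61
(p1 → not p2): min(1, 1 − 0.54 + 0.61) = 1
not (p1 → not p2): Łukasiewicz ¬ gives 1 − 1 = 0
not p1: Łukasiewicz ¬ gives 1 − 0.54 = 0.46
not p2: Łukasiewicz ¬ gives 1 − 0.39 = 0.61
(p4 ∧ not p2) = min(0.35, 0.61) = 0.35
(not p1 ∨ (p4 ∧ not p2)) = max(0.46, 0.35) = 0.46
(not (p1 → not p2) ∨ (not p1 ∨ (p4 ∧ not p2))) = max(0, 0.46) = 0.46
not (not (p1 → not p2) ∨ (not p1 ∨ (p4 ∧ not p2))): Łukasiewicz ¬ gives 1 − 0.46 = 0.54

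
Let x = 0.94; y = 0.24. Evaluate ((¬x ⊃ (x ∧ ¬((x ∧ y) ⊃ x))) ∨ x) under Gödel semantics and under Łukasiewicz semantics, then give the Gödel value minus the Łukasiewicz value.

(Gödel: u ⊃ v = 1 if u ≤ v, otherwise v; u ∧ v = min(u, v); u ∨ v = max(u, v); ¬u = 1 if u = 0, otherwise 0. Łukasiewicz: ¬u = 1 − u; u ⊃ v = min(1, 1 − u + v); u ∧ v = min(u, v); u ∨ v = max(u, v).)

0.06

Gödel evaluation:
  ¬x: Gödel ¬ of 0.94 = 0 (operand ≠ 0)
  (x ∧ y) = min(0.94, 0.24) = 0.24
  ((x ∧ y) ⊃ x): 0.24 ≤ 0.94, so result = 1
  ¬((x ∧ y) ⊃ x): Gödel ¬ of 1 = 0 (operand ≠ 0)
  (x ∧ ¬((x ∧ y) ⊃ x)) = min(0.94, 0) = 0
  (¬x ⊃ (x ∧ ¬((x ∧ y) ⊃ x))): 0 ≤ 0, so result = 1
  ((¬x ⊃ (x ∧ ¬((x ∧ y) ⊃ x))) ∨ x) = max(1, 0.94) = 1
  Gödel value = 1
Łukasiewicz evaluation:
  ¬x: Łukasiewicz ¬ gives 1 − 0.94 = 0.06
  (x ∧ y) = min(0.94, 0.24) = 0.24
  ((x ∧ y) ⊃ x): min(1, 1 − 0.24 + 0.94) = 1
  ¬((x ∧ y) ⊃ x): Łukasiewicz ¬ gives 1 − 1 = 0
  (x ∧ ¬((x ∧ y) ⊃ x)) = min(0.94, 0) = 0
  (¬x ⊃ (x ∧ ¬((x ∧ y) ⊃ x))): min(1, 1 − 0.06 + 0) = 0.94
  ((¬x ⊃ (x ∧ ¬((x ∧ y) ⊃ x))) ∨ x) = max(0.94, 0.94) = 0.94
  Łukasiewicz value = 0.94
Difference: 1 − 0.94 = 0.06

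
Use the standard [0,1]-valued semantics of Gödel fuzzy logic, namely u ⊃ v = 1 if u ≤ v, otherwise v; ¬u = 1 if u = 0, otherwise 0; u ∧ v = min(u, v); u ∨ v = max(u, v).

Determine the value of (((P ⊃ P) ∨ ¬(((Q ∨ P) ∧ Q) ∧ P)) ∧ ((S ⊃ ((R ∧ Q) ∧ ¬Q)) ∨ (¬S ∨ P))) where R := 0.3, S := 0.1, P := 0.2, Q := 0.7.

0.20

(P ⊃ P): 0.2 ≤ 0.2, so result = 1
(Q ∨ P) = max(0.7, 0.2) = 0.7
((Q ∨ P) ∧ Q) = min(0.7, 0.7) = 0.7
(((Q ∨ P) ∧ Q) ∧ P) = min(0.7, 0.2) = 0.2
¬(((Q ∨ P) ∧ Q) ∧ P): Gödel ¬ of 0.2 = 0 (operand ≠ 0)
((P ⊃ P) ∨ ¬(((Q ∨ P) ∧ Q) ∧ P)) = max(1, 0) = 1
(R ∧ Q) = min(0.3, 0.7) = 0.3
¬Q: Gödel ¬ of 0.7 = 0 (operand ≠ 0)
((R ∧ Q) ∧ ¬Q) = min(0.3, 0) = 0
(S ⊃ ((R ∧ Q) ∧ ¬Q)): 0.1 > 0, so result = 0
¬S: Gödel ¬ of 0.1 = 0 (operand ≠ 0)
(¬S ∨ P) = max(0, 0.2) = 0.2
((S ⊃ ((R ∧ Q) ∧ ¬Q)) ∨ (¬S ∨ P)) = max(0, 0.2) = 0.2
(((P ⊃ P) ∨ ¬(((Q ∨ P) ∧ Q) ∧ P)) ∧ ((S ⊃ ((R ∧ Q) ∧ ¬Q)) ∨ (¬S ∨ P))) = min(1, 0.2) = 0.2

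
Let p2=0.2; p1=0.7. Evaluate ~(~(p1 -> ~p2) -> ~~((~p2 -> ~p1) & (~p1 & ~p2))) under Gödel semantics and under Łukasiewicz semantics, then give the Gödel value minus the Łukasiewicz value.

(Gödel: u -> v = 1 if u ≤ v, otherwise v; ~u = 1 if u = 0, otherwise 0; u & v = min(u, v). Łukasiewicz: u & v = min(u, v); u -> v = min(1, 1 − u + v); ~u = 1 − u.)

1.00

Gödel evaluation:
  ~p2: Gödel ¬ of 0.2 = 0 (operand ≠ 0)
  (p1 -> ~p2): 0.7 > 0, so result = 0
  ~(p1 -> ~p2): Gödel ¬ of 0 = 1 (operand is 0)
  ~p2: Gödel ¬ of 0.2 = 0 (operand ≠ 0)
  ~p1: Gödel ¬ of 0.7 = 0 (operand ≠ 0)
  (~p2 -> ~p1): 0 ≤ 0, so result = 1
  ~p1: Gödel ¬ of 0.7 = 0 (operand ≠ 0)
  ~p2: Gödel ¬ of 0.2 = 0 (operand ≠ 0)
  (~p1 & ~p2) = min(0, 0) = 0
  ((~p2 -> ~p1) & (~p1 & ~p2)) = min(1, 0) = 0
  ~((~p2 -> ~p1) & (~p1 & ~p2)): Gödel ¬ of 0 = 1 (operand is 0)
  ~~((~p2 -> ~p1) & (~p1 & ~p2)): Gödel ¬ of 1 = 0 (operand ≠ 0)
  (~(p1 -> ~p2) -> ~~((~p2 -> ~p1) & (~p1 & ~p2))): 1 > 0, so result = 0
  ~(~(p1 -> ~p2) -> ~~((~p2 -> ~p1) & (~p1 & ~p2))): Gödel ¬ of 0 = 1 (operand is 0)
  Gödel value = 1
Łukasiewicz evaluation:
  ~p2: Łukasiewicz ¬ gives 1 − 0.2 = 0.8
  (p1 -> ~p2): min(1, 1 − 0.7 + 0.8) = 1
  ~(p1 -> ~p2): Łukasiewicz ¬ gives 1 − 1 = 0
  ~p2: Łukasiewicz ¬ gives 1 − 0.2 = 0.8
  ~p1: Łukasiewicz ¬ gives 1 − 0.7 = 0.3
  (~p2 -> ~p1): min(1, 1 − 0.8 + 0.3) = 0.5
  ~p1: Łukasiewicz ¬ gives 1 − 0.7 = 0.3
  ~p2: Łukasiewicz ¬ gives 1 − 0.2 = 0.8
  (~p1 & ~p2) = min(0.3, 0.8) = 0.3
  ((~p2 -> ~p1) & (~p1 & ~p2)) = min(0.5, 0.3) = 0.3
  ~((~p2 -> ~p1) & (~p1 & ~p2)): Łukasiewicz ¬ gives 1 − 0.3 = 0.7
  ~~((~p2 -> ~p1) & (~p1 & ~p2)): Łukasiewicz ¬ gives 1 − 0.7 = 0.3
  (~(p1 -> ~p2) -> ~~((~p2 -> ~p1) & (~p1 & ~p2))): min(1, 1 − 0 + 0.3) = 1
  ~(~(p1 -> ~p2) -> ~~((~p2 -> ~p1) & (~p1 & ~p2))): Łukasiewicz ¬ gives 1 − 1 = 0
  Łukasiewicz value = 0
Difference: 1 − 0 = 1.00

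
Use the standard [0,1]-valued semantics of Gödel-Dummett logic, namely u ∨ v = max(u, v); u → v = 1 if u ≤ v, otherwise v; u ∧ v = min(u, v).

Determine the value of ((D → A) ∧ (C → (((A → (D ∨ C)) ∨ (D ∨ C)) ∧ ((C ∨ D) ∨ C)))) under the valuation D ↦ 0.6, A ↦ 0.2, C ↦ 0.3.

0.20

(D → A): 0.6 > 0.2, so result = 0.2
(D ∨ C) = max(0.6, 0.3) = 0.6
(A → (D ∨ C)): 0.2 ≤ 0.6, so result = 1
(D ∨ C) = max(0.6, 0.3) = 0.6
((A → (D ∨ C)) ∨ (D ∨ C)) = max(1, 0.6) = 1
(C ∨ D) = max(0.3, 0.6) = 0.6
((C ∨ D) ∨ C) = max(0.6, 0.3) = 0.6
(((A → (D ∨ C)) ∨ (D ∨ C)) ∧ ((C ∨ D) ∨ C)) = min(1, 0.6) = 0.6
(C → (((A → (D ∨ C)) ∨ (D ∨ C)) ∧ ((C ∨ D) ∨ C))): 0.3 ≤ 0.6, so result = 1
((D → A) ∧ (C → (((A → (D ∨ C)) ∨ (D ∨ C)) ∧ ((C ∨ D) ∨ C)))) = min(0.2, 1) = 0.2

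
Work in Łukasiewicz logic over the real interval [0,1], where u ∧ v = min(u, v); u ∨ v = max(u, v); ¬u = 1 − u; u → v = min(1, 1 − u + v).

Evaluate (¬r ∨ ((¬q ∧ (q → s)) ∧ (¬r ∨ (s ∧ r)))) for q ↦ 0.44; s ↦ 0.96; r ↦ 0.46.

¬r: Łukasiewicz ¬ gives 1 − 0.46 = 0.54
¬q: Łukasiewicz ¬ gives 1 − 0.44 = 0.56
(q → s): min(1, 1 − 0.44 + 0.96) = 1
(¬q ∧ (q → s)) = min(0.56, 1) = 0.56
¬r: Łukasiewicz ¬ gives 1 − 0.46 = 0.54
(s ∧ r) = min(0.96, 0.46) = 0.46
(¬r ∨ (s ∧ r)) = max(0.54, 0.46) = 0.54
((¬q ∧ (q → s)) ∧ (¬r ∨ (s ∧ r))) = min(0.56, 0.54) = 0.54
(¬r ∨ ((¬q ∧ (q → s)) ∧ (¬r ∨ (s ∧ r)))) = max(0.54, 0.54) = 0.54

0.54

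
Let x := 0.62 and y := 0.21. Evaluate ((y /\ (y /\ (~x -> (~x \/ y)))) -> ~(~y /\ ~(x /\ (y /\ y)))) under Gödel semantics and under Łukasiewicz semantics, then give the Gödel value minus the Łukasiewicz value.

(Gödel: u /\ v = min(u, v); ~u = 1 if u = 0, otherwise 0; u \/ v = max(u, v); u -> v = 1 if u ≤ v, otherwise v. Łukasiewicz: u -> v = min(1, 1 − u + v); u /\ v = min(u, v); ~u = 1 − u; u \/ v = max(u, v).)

0.00

Gödel evaluation:
  ~x: Gödel ¬ of 0.62 = 0 (operand ≠ 0)
  ~x: Gödel ¬ of 0.62 = 0 (operand ≠ 0)
  (~x \/ y) = max(0, 0.21) = 0.21
  (~x -> (~x \/ y)): 0 ≤ 0.21, so result = 1
  (y /\ (~x -> (~x \/ y))) = min(0.21, 1) = 0.21
  (y /\ (y /\ (~x -> (~x \/ y)))) = min(0.21, 0.21) = 0.21
  ~y: Gödel ¬ of 0.21 = 0 (operand ≠ 0)
  (y /\ y) = min(0.21, 0.21) = 0.21
  (x /\ (y /\ y)) = min(0.62, 0.21) = 0.21
  ~(x /\ (y /\ y)): Gödel ¬ of 0.21 = 0 (operand ≠ 0)
  (~y /\ ~(x /\ (y /\ y))) = min(0, 0) = 0
  ~(~y /\ ~(x /\ (y /\ y))): Gödel ¬ of 0 = 1 (operand is 0)
  ((y /\ (y /\ (~x -> (~x \/ y)))) -> ~(~y /\ ~(x /\ (y /\ y)))): 0.21 ≤ 1, so result = 1
  Gödel value = 1
Łukasiewicz evaluation:
  ~x: Łukasiewicz ¬ gives 1 − 0.62 = 0.38
  ~x: Łukasiewicz ¬ gives 1 − 0.62 = 0.38
  (~x \/ y) = max(0.38, 0.21) = 0.38
  (~x -> (~x \/ y)): min(1, 1 − 0.38 + 0.38) = 1
  (y /\ (~x -> (~x \/ y))) = min(0.21, 1) = 0.21
  (y /\ (y /\ (~x -> (~x \/ y)))) = min(0.21, 0.21) = 0.21
  ~y: Łukasiewicz ¬ gives 1 − 0.21 = 0.79
  (y /\ y) = min(0.21, 0.21) = 0.21
  (x /\ (y /\ y)) = min(0.62, 0.21) = 0.21
  ~(x /\ (y /\ y)): Łukasiewicz ¬ gives 1 − 0.21 = 0.79
  (~y /\ ~(x /\ (y /\ y))) = min(0.79, 0.79) = 0.79
  ~(~y /\ ~(x /\ (y /\ y))): Łukasiewicz ¬ gives 1 − 0.79 = 0.21
  ((y /\ (y /\ (~x -> (~x \/ y)))) -> ~(~y /\ ~(x /\ (y /\ y)))): min(1, 1 − 0.21 + 0.21) = 1
  Łukasiewicz value = 1
Difference: 1 − 1 = 0.00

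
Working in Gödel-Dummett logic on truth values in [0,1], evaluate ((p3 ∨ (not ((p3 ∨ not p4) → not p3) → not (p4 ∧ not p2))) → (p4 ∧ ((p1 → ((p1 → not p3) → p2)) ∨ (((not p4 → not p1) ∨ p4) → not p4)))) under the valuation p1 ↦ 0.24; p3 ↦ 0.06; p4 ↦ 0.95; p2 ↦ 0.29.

0.95

not p4: Gödel ¬ of 0.95 = 0 (operand ≠ 0)
(p3 ∨ not p4) = max(0.06, 0) = 0.06
not p3: Gödel ¬ of 0.06 = 0 (operand ≠ 0)
((p3 ∨ not p4) → not p3): 0.06 > 0, so result = 0
not ((p3 ∨ not p4) → not p3): Gödel ¬ of 0 = 1 (operand is 0)
not p2: Gödel ¬ of 0.29 = 0 (operand ≠ 0)
(p4 ∧ not p2) = min(0.95, 0) = 0
not (p4 ∧ not p2): Gödel ¬ of 0 = 1 (operand is 0)
(not ((p3 ∨ not p4) → not p3) → not (p4 ∧ not p2)): 1 ≤ 1, so result = 1
(p3 ∨ (not ((p3 ∨ not p4) → not p3) → not (p4 ∧ not p2))) = max(0.06, 1) = 1
not p3: Gödel ¬ of 0.06 = 0 (operand ≠ 0)
(p1 → not p3): 0.24 > 0, so result = 0
((p1 → not p3) → p2): 0 ≤ 0.29, so result = 1
(p1 → ((p1 → not p3) → p2)): 0.24 ≤ 1, so result = 1
not p4: Gödel ¬ of 0.95 = 0 (operand ≠ 0)
not p1: Gödel ¬ of 0.24 = 0 (operand ≠ 0)
(not p4 → not p1): 0 ≤ 0, so result = 1
((not p4 → not p1) ∨ p4) = max(1, 0.95) = 1
not p4: Gödel ¬ of 0.95 = 0 (operand ≠ 0)
(((not p4 → not p1) ∨ p4) → not p4): 1 > 0, so result = 0
((p1 → ((p1 → not p3) → p2)) ∨ (((not p4 → not p1) ∨ p4) → not p4)) = max(1, 0) = 1
(p4 ∧ ((p1 → ((p1 → not p3) → p2)) ∨ (((not p4 → not p1) ∨ p4) → not p4))) = min(0.95, 1) = 0.95
((p3 ∨ (not ((p3 ∨ not p4) → not p3) → not (p4 ∧ not p2))) → (p4 ∧ ((p1 → ((p1 → not p3) → p2)) ∨ (((not p4 → not p1) ∨ p4) → not p4)))): 1 > 0.95, so result = 0.95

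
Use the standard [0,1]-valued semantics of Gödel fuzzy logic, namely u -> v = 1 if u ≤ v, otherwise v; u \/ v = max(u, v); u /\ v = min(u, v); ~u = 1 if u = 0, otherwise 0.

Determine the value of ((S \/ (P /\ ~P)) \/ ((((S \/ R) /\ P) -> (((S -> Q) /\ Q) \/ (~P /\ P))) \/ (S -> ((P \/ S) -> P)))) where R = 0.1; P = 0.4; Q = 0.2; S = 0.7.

~P: Gödel ¬ of 0.4 = 0 (operand ≠ 0)
(P /\ ~P) = min(0.4, 0) = 0
(S \/ (P /\ ~P)) = max(0.7, 0) = 0.7
(S \/ R) = max(0.7, 0.1) = 0.7
((S \/ R) /\ P) = min(0.7, 0.4) = 0.4
(S -> Q): 0.7 > 0.2, so result = 0.2
((S -> Q) /\ Q) = min(0.2, 0.2) = 0.2
~P: Gödel ¬ of 0.4 = 0 (operand ≠ 0)
(~P /\ P) = min(0, 0.4) = 0
(((S -> Q) /\ Q) \/ (~P /\ P)) = max(0.2, 0) = 0.2
(((S \/ R) /\ P) -> (((S -> Q) /\ Q) \/ (~P /\ P))): 0.4 > 0.2, so result = 0.2
(P \/ S) = max(0.4, 0.7) = 0.7
((P \/ S) -> P): 0.7 > 0.4, so result = 0.4
(S -> ((P \/ S) -> P)): 0.7 > 0.4, so result = 0.4
((((S \/ R) /\ P) -> (((S -> Q) /\ Q) \/ (~P /\ P))) \/ (S -> ((P \/ S) -> P))) = max(0.2, 0.4) = 0.4
((S \/ (P /\ ~P)) \/ ((((S \/ R) /\ P) -> (((S -> Q) /\ Q) \/ (~P /\ P))) \/ (S -> ((P \/ S) -> P)))) = max(0.7, 0.4) = 0.7

0.70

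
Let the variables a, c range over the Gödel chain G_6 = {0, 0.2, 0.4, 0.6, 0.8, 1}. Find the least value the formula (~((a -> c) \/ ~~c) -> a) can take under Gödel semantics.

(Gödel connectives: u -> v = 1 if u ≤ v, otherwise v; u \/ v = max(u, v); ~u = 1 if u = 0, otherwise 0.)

The minimum is attained at a = 0.2, c = 0:
  (a -> c): 0.2 > 0, so result = 0
  ~c: Gödel ¬ of 0 = 1 (operand is 0)
  ~~c: Gödel ¬ of 1 = 0 (operand ≠ 0)
  ((a -> c) \/ ~~c) = max(0, 0) = 0
  ~((a -> c) \/ ~~c): Gödel ¬ of 0 = 1 (operand is 0)
  (~((a -> c) \/ ~~c) -> a): 1 > 0.2, so result = 0.2
Checking all 36 assignments confirms none give a value below 0.20.

0.20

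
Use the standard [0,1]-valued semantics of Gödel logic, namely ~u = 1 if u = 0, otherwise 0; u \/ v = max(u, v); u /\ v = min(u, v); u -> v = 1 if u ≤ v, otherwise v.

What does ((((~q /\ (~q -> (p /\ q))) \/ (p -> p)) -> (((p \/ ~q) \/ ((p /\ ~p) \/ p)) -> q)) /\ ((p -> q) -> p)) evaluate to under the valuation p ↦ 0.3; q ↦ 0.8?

~q: Gödel ¬ of 0.8 = 0 (operand ≠ 0)
~q: Gödel ¬ of 0.8 = 0 (operand ≠ 0)
(p /\ q) = min(0.3, 0.8) = 0.3
(~q -> (p /\ q)): 0 ≤ 0.3, so result = 1
(~q /\ (~q -> (p /\ q))) = min(0, 1) = 0
(p -> p): 0.3 ≤ 0.3, so result = 1
((~q /\ (~q -> (p /\ q))) \/ (p -> p)) = max(0, 1) = 1
~q: Gödel ¬ of 0.8 = 0 (operand ≠ 0)
(p \/ ~q) = max(0.3, 0) = 0.3
~p: Gödel ¬ of 0.3 = 0 (operand ≠ 0)
(p /\ ~p) = min(0.3, 0) = 0
((p /\ ~p) \/ p) = max(0, 0.3) = 0.3
((p \/ ~q) \/ ((p /\ ~p) \/ p)) = max(0.3, 0.3) = 0.3
(((p \/ ~q) \/ ((p /\ ~p) \/ p)) -> q): 0.3 ≤ 0.8, so result = 1
(((~q /\ (~q -> (p /\ q))) \/ (p -> p)) -> (((p \/ ~q) \/ ((p /\ ~p) \/ p)) -> q)): 1 ≤ 1, so result = 1
(p -> q): 0.3 ≤ 0.8, so result = 1
((p -> q) -> p): 1 > 0.3, so result = 0.3
((((~q /\ (~q -> (p /\ q))) \/ (p -> p)) -> (((p \/ ~q) \/ ((p /\ ~p) \/ p)) -> q)) /\ ((p -> q) -> p)) = min(1, 0.3) = 0.3

0.30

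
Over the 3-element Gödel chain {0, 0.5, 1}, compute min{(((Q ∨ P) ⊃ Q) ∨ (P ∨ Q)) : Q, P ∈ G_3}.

The minimum is attained at Q = 0, P = 0.5:
  (Q ∨ P) = max(0, 0.5) = 0.5
  ((Q ∨ P) ⊃ Q): 0.5 > 0, so result = 0
  (P ∨ Q) = max(0.5, 0) = 0.5
  (((Q ∨ P) ⊃ Q) ∨ (P ∨ Q)) = max(0, 0.5) = 0.5
Checking all 9 assignments confirms none give a value below 0.50.

0.50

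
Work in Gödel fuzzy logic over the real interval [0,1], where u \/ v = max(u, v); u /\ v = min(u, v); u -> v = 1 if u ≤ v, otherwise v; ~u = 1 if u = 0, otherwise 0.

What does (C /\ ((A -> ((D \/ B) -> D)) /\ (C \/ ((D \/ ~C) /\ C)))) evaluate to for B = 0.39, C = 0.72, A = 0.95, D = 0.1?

(D \/ B) = max(0.1, 0.39) = 0.39
((D \/ B) -> D): 0.39 > 0.1, so result = 0.1
(A -> ((D \/ B) -> D)): 0.95 > 0.1, so result = 0.1
~C: Gödel ¬ of 0.72 = 0 (operand ≠ 0)
(D \/ ~C) = max(0.1, 0) = 0.1
((D \/ ~C) /\ C) = min(0.1, 0.72) = 0.1
(C \/ ((D \/ ~C) /\ C)) = max(0.72, 0.1) = 0.72
((A -> ((D \/ B) -> D)) /\ (C \/ ((D \/ ~C) /\ C))) = min(0.1, 0.72) = 0.1
(C /\ ((A -> ((D \/ B) -> D)) /\ (C \/ ((D \/ ~C) /\ C)))) = min(0.72, 0.1) = 0.1

0.10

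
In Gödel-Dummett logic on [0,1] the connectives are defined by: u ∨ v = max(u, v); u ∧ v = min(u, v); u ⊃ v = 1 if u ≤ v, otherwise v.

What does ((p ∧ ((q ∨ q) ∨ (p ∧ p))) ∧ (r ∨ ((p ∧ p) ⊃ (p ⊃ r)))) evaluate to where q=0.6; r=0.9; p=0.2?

0.20

(q ∨ q) = max(0.6, 0.6) = 0.6
(p ∧ p) = min(0.2, 0.2) = 0.2
((q ∨ q) ∨ (p ∧ p)) = max(0.6, 0.2) = 0.6
(p ∧ ((q ∨ q) ∨ (p ∧ p))) = min(0.2, 0.6) = 0.2
(p ∧ p) = min(0.2, 0.2) = 0.2
(p ⊃ r): 0.2 ≤ 0.9, so result = 1
((p ∧ p) ⊃ (p ⊃ r)): 0.2 ≤ 1, so result = 1
(r ∨ ((p ∧ p) ⊃ (p ⊃ r))) = max(0.9, 1) = 1
((p ∧ ((q ∨ q) ∨ (p ∧ p))) ∧ (r ∨ ((p ∧ p) ⊃ (p ⊃ r)))) = min(0.2, 1) = 0.2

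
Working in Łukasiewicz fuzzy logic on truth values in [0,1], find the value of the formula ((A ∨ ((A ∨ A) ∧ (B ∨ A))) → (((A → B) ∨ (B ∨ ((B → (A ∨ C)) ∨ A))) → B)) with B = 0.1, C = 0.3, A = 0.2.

(A ∨ A) = max(0.2, 0.2) = 0.2
(B ∨ A) = max(0.1, 0.2) = 0.2
((A ∨ A) ∧ (B ∨ A)) = min(0.2, 0.2) = 0.2
(A ∨ ((A ∨ A) ∧ (B ∨ A))) = max(0.2, 0.2) = 0.2
(A → B): min(1, 1 − 0.2 + 0.1) = 0.9
(A ∨ C) = max(0.2, 0.3) = 0.3
(B → (A ∨ C)): min(1, 1 − 0.1 + 0.3) = 1
((B → (A ∨ C)) ∨ A) = max(1, 0.2) = 1
(B ∨ ((B → (A ∨ C)) ∨ A)) = max(0.1, 1) = 1
((A → B) ∨ (B ∨ ((B → (A ∨ C)) ∨ A))) = max(0.9, 1) = 1
(((A → B) ∨ (B ∨ ((B → (A ∨ C)) ∨ A))) → B): min(1, 1 − 1 + 0.1) = 0.1
((A ∨ ((A ∨ A) ∧ (B ∨ A))) → (((A → B) ∨ (B ∨ ((B → (A ∨ C)) ∨ A))) → B)): min(1, 1 − 0.2 + 0.1) = 0.9

0.90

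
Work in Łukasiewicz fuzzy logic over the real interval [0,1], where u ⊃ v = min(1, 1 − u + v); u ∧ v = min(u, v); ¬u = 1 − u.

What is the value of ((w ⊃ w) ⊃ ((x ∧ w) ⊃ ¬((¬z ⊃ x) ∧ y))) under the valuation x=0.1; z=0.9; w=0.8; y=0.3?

(w ⊃ w): min(1, 1 − 0.8 + 0.8) = 1
(x ∧ w) = min(0.1, 0.8) = 0.1
¬z: Łukasiewicz ¬ gives 1 − 0.9 = 0.1
(¬z ⊃ x): min(1, 1 − 0.1 + 0.1) = 1
((¬z ⊃ x) ∧ y) = min(1, 0.3) = 0.3
¬((¬z ⊃ x) ∧ y): Łukasiewicz ¬ gives 1 − 0.3 = 0.7
((x ∧ w) ⊃ ¬((¬z ⊃ x) ∧ y)): min(1, 1 − 0.1 + 0.7) = 1
((w ⊃ w) ⊃ ((x ∧ w) ⊃ ¬((¬z ⊃ x) ∧ y))): min(1, 1 − 1 + 1) = 1

1.00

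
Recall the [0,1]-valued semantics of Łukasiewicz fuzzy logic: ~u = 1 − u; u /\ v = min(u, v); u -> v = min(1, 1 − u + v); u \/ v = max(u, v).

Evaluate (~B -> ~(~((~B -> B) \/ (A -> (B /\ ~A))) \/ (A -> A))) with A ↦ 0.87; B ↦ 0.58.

~B: Łukasiewicz ¬ gives 1 − 0.58 = 0.42
~B: Łukasiewicz ¬ gives 1 − 0.58 = 0.42
(~B -> B): min(1, 1 − 0.42 + 0.58) = 1
~A: Łukasiewicz ¬ gives 1 − 0.87 = 0.13
(B /\ ~A) = min(0.58, 0.13) = 0.13
(A -> (B /\ ~A)): min(1, 1 − 0.87 + 0.13) = 0.26
((~B -> B) \/ (A -> (B /\ ~A))) = max(1, 0.26) = 1
~((~B -> B) \/ (A -> (B /\ ~A))): Łukasiewicz ¬ gives 1 − 1 = 0
(A -> A): min(1, 1 − 0.87 + 0.87) = 1
(~((~B -> B) \/ (A -> (B /\ ~A))) \/ (A -> A)) = max(0, 1) = 1
~(~((~B -> B) \/ (A -> (B /\ ~A))) \/ (A -> A)): Łukasiewicz ¬ gives 1 − 1 = 0
(~B -> ~(~((~B -> B) \/ (A -> (B /\ ~A))) \/ (A -> A))): min(1, 1 − 0.42 + 0) = 0.58

0.58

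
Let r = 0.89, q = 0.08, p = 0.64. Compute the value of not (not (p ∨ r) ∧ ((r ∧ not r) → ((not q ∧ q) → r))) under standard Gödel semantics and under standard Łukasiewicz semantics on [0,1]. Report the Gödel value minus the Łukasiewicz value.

0.11

Gödel evaluation:
  (p ∨ r) = max(0.64, 0.89) = 0.89
  not (p ∨ r): Gödel ¬ of 0.89 = 0 (operand ≠ 0)
  not r: Gödel ¬ of 0.89 = 0 (operand ≠ 0)
  (r ∧ not r) = min(0.89, 0) = 0
  not q: Gödel ¬ of 0.08 = 0 (operand ≠ 0)
  (not q ∧ q) = min(0, 0.08) = 0
  ((not q ∧ q) → r): 0 ≤ 0.89, so result = 1
  ((r ∧ not r) → ((not q ∧ q) → r)): 0 ≤ 1, so result = 1
  (not (p ∨ r) ∧ ((r ∧ not r) → ((not q ∧ q) → r))) = min(0, 1) = 0
  not (not (p ∨ r) ∧ ((r ∧ not r) → ((not q ∧ q) → r))): Gödel ¬ of 0 = 1 (operand is 0)
  Gödel value = 1
Łukasiewicz evaluation:
  (p ∨ r) = max(0.64, 0.89) = 0.89
  not (p ∨ r): Łukasiewicz ¬ gives 1 − 0.89 = 0.11
  not r: Łukasiewicz ¬ gives 1 − 0.89 = 0.11
  (r ∧ not r) = min(0.89, 0.11) = 0.11
  not q: Łukasiewicz ¬ gives 1 − 0.08 = 0.92
  (not q ∧ q) = min(0.92, 0.08) = 0.08
  ((not q ∧ q) → r): min(1, 1 − 0.08 + 0.89) = 1
  ((r ∧ not r) → ((not q ∧ q) → r)): min(1, 1 − 0.11 + 1) = 1
  (not (p ∨ r) ∧ ((r ∧ not r) → ((not q ∧ q) → r))) = min(0.11, 1) = 0.11
  not (not (p ∨ r) ∧ ((r ∧ not r) → ((not q ∧ q) → r))): Łukasiewicz ¬ gives 1 − 0.11 = 0.89
  Łukasiewicz value = 0.89
Difference: 1 − 0.89 = 0.11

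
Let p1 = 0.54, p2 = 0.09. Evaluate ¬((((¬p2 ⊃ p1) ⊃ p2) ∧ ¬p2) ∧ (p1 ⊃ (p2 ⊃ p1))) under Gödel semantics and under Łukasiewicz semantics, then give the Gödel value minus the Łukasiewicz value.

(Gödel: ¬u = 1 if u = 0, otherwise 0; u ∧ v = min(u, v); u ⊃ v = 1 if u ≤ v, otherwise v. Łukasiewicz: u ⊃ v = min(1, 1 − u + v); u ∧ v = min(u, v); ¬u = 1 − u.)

0.46

Gödel evaluation:
  ¬p2: Gödel ¬ of 0.09 = 0 (operand ≠ 0)
  (¬p2 ⊃ p1): 0 ≤ 0.54, so result = 1
  ((¬p2 ⊃ p1) ⊃ p2): 1 > 0.09, so result = 0.09
  ¬p2: Gödel ¬ of 0.09 = 0 (operand ≠ 0)
  (((¬p2 ⊃ p1) ⊃ p2) ∧ ¬p2) = min(0.09, 0) = 0
  (p2 ⊃ p1): 0.09 ≤ 0.54, so result = 1
  (p1 ⊃ (p2 ⊃ p1)): 0.54 ≤ 1, so result = 1
  ((((¬p2 ⊃ p1) ⊃ p2) ∧ ¬p2) ∧ (p1 ⊃ (p2 ⊃ p1))) = min(0, 1) = 0
  ¬((((¬p2 ⊃ p1) ⊃ p2) ∧ ¬p2) ∧ (p1 ⊃ (p2 ⊃ p1))): Gödel ¬ of 0 = 1 (operand is 0)
  Gödel value = 1
Łukasiewicz evaluation:
  ¬p2: Łukasiewicz ¬ gives 1 − 0.09 = 0.91
  (¬p2 ⊃ p1): min(1, 1 − 0.91 + 0.54) = 0.63
  ((¬p2 ⊃ p1) ⊃ p2): min(1, 1 − 0.63 + 0.09) = 0.46
  ¬p2: Łukasiewicz ¬ gives 1 − 0.09 = 0.91
  (((¬p2 ⊃ p1) ⊃ p2) ∧ ¬p2) = min(0.46, 0.91) = 0.46
  (p2 ⊃ p1): min(1, 1 − 0.09 + 0.54) = 1
  (p1 ⊃ (p2 ⊃ p1)): min(1, 1 − 0.54 + 1) = 1
  ((((¬p2 ⊃ p1) ⊃ p2) ∧ ¬p2) ∧ (p1 ⊃ (p2 ⊃ p1))) = min(0.46, 1) = 0.46
  ¬((((¬p2 ⊃ p1) ⊃ p2) ∧ ¬p2) ∧ (p1 ⊃ (p2 ⊃ p1))): Łukasiewicz ¬ gives 1 − 0.46 = 0.54
  Łukasiewicz value = 0.54
Difference: 1 − 0.54 = 0.46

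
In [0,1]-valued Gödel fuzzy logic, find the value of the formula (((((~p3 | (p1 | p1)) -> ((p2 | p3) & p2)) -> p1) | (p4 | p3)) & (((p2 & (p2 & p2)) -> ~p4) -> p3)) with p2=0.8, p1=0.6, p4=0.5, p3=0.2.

~p3: Gödel ¬ of 0.2 = 0 (operand ≠ 0)
(p1 | p1) = max(0.6, 0.6) = 0.6
(~p3 | (p1 | p1)) = max(0, 0.6) = 0.6
(p2 | p3) = max(0.8, 0.2) = 0.8
((p2 | p3) & p2) = min(0.8, 0.8) = 0.8
((~p3 | (p1 | p1)) -> ((p2 | p3) & p2)): 0.6 ≤ 0.8, so result = 1
(((~p3 | (p1 | p1)) -> ((p2 | p3) & p2)) -> p1): 1 > 0.6, so result = 0.6
(p4 | p3) = max(0.5, 0.2) = 0.5
((((~p3 | (p1 | p1)) -> ((p2 | p3) & p2)) -> p1) | (p4 | p3)) = max(0.6, 0.5) = 0.6
(p2 & p2) = min(0.8, 0.8) = 0.8
(p2 & (p2 & p2)) = min(0.8, 0.8) = 0.8
~p4: Gödel ¬ of 0.5 = 0 (operand ≠ 0)
((p2 & (p2 & p2)) -> ~p4): 0.8 > 0, so result = 0
(((p2 & (p2 & p2)) -> ~p4) -> p3): 0 ≤ 0.2, so result = 1
(((((~p3 | (p1 | p1)) -> ((p2 | p3) & p2)) -> p1) | (p4 | p3)) & (((p2 & (p2 & p2)) -> ~p4) -> p3)) = min(0.6, 1) = 0.6

0.60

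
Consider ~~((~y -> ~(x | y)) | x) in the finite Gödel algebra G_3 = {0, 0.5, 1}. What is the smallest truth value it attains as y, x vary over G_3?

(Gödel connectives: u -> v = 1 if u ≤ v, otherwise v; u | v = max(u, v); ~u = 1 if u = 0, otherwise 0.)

1.00

Every assignment gives 1. For instance at y = 0, x = 0:
  ~y: Gödel ¬ of 0 = 1 (operand is 0)
  (x | y) = max(0, 0) = 0
  ~(x | y): Gödel ¬ of 0 = 1 (operand is 0)
  (~y -> ~(x | y)): 1 ≤ 1, so result = 1
  ((~y -> ~(x | y)) | x) = max(1, 0) = 1
  ~((~y -> ~(x | y)) | x): Gödel ¬ of 1 = 0 (operand ≠ 0)
  ~~((~y -> ~(x | y)) | x): Gödel ¬ of 0 = 1 (operand is 0)
All 9 assignments give value 1 — the formula is a G_3-tautology.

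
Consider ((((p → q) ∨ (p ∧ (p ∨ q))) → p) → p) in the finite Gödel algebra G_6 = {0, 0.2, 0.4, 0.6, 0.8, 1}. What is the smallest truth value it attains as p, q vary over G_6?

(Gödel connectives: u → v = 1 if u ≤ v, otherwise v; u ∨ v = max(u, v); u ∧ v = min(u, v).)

0.20

The minimum is attained at p = 0.2, q = 0:
  (p → q): 0.2 > 0, so result = 0
  (p ∨ q) = max(0.2, 0) = 0.2
  (p ∧ (p ∨ q)) = min(0.2, 0.2) = 0.2
  ((p → q) ∨ (p ∧ (p ∨ q))) = max(0, 0.2) = 0.2
  (((p → q) ∨ (p ∧ (p ∨ q))) → p): 0.2 ≤ 0.2, so result = 1
  ((((p → q) ∨ (p ∧ (p ∨ q))) → p) → p): 1 > 0.2, so result = 0.2
Checking all 36 assignments confirms none give a value below 0.20.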